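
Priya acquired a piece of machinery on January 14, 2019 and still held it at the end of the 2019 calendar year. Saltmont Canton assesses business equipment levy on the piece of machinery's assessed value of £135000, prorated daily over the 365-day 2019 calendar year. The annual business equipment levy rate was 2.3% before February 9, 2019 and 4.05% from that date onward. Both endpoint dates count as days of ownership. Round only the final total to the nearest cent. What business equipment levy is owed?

£5104.48

January 14 – February 8, 2019: 26 days at 2.3% → £135000 × 2.3% × 26/365 = £221.1781
February 9 – December 31, 2019: 326 days at 4.05% → £135000 × 4.05% × 326/365 = £4883.3014
Total = £5104.4795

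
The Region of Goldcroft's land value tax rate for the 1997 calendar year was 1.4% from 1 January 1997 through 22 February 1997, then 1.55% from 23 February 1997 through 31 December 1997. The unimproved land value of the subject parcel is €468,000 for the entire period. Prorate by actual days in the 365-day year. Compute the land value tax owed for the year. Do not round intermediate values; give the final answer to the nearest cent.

€7,152.07

1 January – 22 February 1997: 53 days at 1.4% → €468,000 × 1.4% × 53/365 = €951.3863
23 February – 31 December 1997: 312 days at 1.55% → €468,000 × 1.55% × 312/365 = €6,200.6795
Total = €7,152.0658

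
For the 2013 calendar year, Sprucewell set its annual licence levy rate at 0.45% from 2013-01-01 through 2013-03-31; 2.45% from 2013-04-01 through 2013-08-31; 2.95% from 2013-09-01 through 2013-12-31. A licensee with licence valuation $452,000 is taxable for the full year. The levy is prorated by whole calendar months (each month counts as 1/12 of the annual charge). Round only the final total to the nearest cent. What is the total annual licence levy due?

$9,567.33

2013-01-01 to 2013-03-31: 3 months at 0.45% → $452,000 × 0.45% × 3/12 = $508.5000
2013-04-01 to 2013-08-31: 5 months at 2.45% → $452,000 × 2.45% × 5/12 = $4,614.1667
2013-09-01 to 2013-12-31: 4 months at 2.95% → $452,000 × 2.95% × 4/12 = $4,444.6667
Total = $9,567.3333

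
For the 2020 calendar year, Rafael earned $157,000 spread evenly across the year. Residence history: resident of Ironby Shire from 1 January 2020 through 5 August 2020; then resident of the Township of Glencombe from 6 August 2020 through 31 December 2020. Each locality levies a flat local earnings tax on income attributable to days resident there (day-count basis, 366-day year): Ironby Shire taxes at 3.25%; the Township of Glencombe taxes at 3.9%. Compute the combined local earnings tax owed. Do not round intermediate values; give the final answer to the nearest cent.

$5,515.16

Ironby Shire, 1 January – 5 August 2020: 218 days → $157,000 × 3.25% × 218/366 = $3,039.1940
The Township of Glencombe, 6 August – 31 December 2020: 148 days → $157,000 × 3.9% × 148/366 = $2,475.9672
Total = $5,515.1612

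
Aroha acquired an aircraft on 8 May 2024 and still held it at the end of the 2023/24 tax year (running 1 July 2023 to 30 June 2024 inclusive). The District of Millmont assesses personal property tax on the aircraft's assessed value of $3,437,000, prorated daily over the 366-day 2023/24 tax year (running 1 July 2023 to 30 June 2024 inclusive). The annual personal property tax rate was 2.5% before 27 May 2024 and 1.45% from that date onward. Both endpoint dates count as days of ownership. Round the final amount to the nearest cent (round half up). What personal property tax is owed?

8 May – 26 May 2024: 19 days at 2.5% → $3,437,000 × 2.5% × 19/366 = $4,460.5874
27 May – 30 June 2024: 35 days at 1.45% → $3,437,000 × 1.45% × 35/366 = $4,765.7855
Total = $9,226.3730

$9,226.37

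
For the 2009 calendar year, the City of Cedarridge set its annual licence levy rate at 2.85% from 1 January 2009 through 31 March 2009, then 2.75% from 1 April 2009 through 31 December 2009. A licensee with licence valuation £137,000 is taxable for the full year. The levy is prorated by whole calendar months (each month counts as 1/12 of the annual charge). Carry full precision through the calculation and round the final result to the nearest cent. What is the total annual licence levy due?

1 January – 31 March 2009: 3 months at 2.85% → £137,000 × 2.85% × 3/12 = £976.1250
1 April – 31 December 2009: 9 months at 2.75% → £137,000 × 2.75% × 9/12 = £2,825.6250
Total = £3,801.7500

£3,801.75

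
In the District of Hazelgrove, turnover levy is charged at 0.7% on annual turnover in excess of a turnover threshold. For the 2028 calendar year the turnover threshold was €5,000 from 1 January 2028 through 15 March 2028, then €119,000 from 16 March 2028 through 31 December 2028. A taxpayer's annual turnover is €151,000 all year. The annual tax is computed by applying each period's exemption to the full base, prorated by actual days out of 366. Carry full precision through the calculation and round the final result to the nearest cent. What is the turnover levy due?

1 January – 15 March 2028: 75 days, exemption €5,000 → (€151,000 − €5,000) × 0.7% × 75/366 = €209.4262
16 March – 31 December 2028: 291 days, exemption €119,000 → (€151,000 − €119,000) × 0.7% × 291/366 = €178.0984
Total = €387.5246

€387.52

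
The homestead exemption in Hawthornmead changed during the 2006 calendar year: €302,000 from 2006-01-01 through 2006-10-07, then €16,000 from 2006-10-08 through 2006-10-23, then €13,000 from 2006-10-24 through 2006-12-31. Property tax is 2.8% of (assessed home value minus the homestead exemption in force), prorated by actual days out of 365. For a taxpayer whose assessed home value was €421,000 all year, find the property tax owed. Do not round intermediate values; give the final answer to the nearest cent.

€5,212.76

2006-01-01 to 2006-10-07: 280 days, exemption €302,000 → (€421,000 − €302,000) × 2.8% × 280/365 = €2,556.0548
2006-10-08 to 2006-10-23: 16 days, exemption €16,000 → (€421,000 − €16,000) × 2.8% × 16/365 = €497.0959
2006-10-24 to 2006-12-31: 69 days, exemption €13,000 → (€421,000 − €13,000) × 2.8% × 69/365 = €2,159.6055
Total = €5,212.7562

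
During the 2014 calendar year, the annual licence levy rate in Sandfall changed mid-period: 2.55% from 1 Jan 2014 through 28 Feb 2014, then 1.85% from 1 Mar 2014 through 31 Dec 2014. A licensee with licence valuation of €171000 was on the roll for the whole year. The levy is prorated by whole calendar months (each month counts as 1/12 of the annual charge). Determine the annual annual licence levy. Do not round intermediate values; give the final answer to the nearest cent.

€3363.00

1 Jan – 28 Feb 2014: 2 months at 2.55% → €171000 × 2.55% × 2/12 = €726.7500
1 Mar – 31 Dec 2014: 10 months at 1.85% → €171000 × 1.85% × 10/12 = €2636.2500
Total = €3363.0000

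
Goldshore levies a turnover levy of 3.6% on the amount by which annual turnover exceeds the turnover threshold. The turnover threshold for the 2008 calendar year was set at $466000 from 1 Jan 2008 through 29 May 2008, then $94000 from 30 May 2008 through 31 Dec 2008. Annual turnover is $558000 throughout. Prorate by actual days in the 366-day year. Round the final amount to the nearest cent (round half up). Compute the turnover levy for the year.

$11215.48

1 Jan – 29 May 2008: 150 days, exemption $466000 → ($558000 − $466000) × 3.6% × 150/366 = $1357.3770
30 May – 31 Dec 2008: 216 days, exemption $94000 → ($558000 − $94000) × 3.6% × 216/366 = $9858.0984
Total = $11215.4754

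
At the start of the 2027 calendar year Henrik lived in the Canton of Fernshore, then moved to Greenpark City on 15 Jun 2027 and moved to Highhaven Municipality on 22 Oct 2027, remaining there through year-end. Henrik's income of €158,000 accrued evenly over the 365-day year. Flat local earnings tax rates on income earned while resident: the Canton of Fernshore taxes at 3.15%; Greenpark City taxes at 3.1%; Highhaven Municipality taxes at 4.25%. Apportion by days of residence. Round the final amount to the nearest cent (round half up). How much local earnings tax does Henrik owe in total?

€5,287.16

The Canton of Fernshore, 1 Jan – 14 Jun 2027: 165 days → €158,000 × 3.15% × 165/365 = €2,249.8767
Greenpark City, 15 Jun – 21 Oct 2027: 129 days → €158,000 × 3.1% × 129/365 = €1,731.0740
Highhaven Municipality, 22 Oct – 31 Dec 2027: 71 days → €158,000 × 4.25% × 71/365 = €1,306.2055
Total = €5,287.1562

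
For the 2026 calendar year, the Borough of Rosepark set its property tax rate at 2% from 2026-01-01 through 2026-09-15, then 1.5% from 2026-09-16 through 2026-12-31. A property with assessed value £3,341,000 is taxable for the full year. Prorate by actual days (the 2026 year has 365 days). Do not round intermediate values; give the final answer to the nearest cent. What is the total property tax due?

2026-01-01 to 2026-09-15: 258 days at 2% → £3,341,000 × 2% × 258/365 = £47,231.6712
2026-09-16 to 2026-12-31: 107 days at 1.5% → £3,341,000 × 1.5% × 107/365 = £14,691.2466
Total = £61,922.9178

£61,922.92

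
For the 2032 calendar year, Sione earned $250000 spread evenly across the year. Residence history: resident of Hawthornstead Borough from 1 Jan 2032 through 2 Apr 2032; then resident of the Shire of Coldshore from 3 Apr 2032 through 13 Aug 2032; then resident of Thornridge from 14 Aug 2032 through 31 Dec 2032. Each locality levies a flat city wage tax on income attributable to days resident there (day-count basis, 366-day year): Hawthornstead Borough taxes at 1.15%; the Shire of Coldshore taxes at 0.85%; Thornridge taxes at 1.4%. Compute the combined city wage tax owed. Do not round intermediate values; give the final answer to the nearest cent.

$2841.53

Hawthornstead Borough, 1 Jan – 2 Apr 2032: 93 days → $250000 × 1.15% × 93/366 = $730.5328
The Shire of Coldshore, 3 Apr – 13 Aug 2032: 133 days → $250000 × 0.85% × 133/366 = $772.1995
Thornridge, 14 Aug – 31 Dec 2032: 140 days → $250000 × 1.4% × 140/366 = $1338.7978
Total = $2841.5301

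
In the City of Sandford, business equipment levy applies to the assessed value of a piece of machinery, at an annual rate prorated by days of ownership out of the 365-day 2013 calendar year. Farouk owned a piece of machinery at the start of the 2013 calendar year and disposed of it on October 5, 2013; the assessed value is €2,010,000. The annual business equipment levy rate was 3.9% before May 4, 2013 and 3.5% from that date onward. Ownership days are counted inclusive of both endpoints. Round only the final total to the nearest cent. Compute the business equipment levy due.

January 1 – May 3, 2013: 123 days at 3.9% → €2,010,000 × 3.9% × 123/365 = €26,416.3562
May 4 – October 5, 2013: 155 days at 3.5% → €2,010,000 × 3.5% × 155/365 = €29,874.6575
Total = €56,291.0137

€56,291.01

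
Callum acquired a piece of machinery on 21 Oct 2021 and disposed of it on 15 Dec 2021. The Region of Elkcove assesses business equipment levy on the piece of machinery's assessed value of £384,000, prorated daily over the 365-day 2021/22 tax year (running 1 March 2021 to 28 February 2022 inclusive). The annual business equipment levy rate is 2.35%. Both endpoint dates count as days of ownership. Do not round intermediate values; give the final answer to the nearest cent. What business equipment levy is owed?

Days held (21 Oct – 15 Dec 2021): 56 out of 365
Tax = £384,000 × 2.35% × 56/365 = £1,384.5041

£1,384.50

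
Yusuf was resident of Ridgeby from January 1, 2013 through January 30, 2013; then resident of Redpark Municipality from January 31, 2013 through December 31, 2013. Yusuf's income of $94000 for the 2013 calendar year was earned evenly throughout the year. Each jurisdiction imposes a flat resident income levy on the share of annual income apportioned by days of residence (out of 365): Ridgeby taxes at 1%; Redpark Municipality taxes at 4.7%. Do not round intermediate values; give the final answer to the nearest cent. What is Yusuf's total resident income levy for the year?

$4132.14

Ridgeby, January 1 – January 30, 2013: 30 days → $94000 × 1% × 30/365 = $77.2603
Redpark Municipality, January 31 – December 31, 2013: 335 days → $94000 × 4.7% × 335/365 = $4054.8767
Total = $4132.1370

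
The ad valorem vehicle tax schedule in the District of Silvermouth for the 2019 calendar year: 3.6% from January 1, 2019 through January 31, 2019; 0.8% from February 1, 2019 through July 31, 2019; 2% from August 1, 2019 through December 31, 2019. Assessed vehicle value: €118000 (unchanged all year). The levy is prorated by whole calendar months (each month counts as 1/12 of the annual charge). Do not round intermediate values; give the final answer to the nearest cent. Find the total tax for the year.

€1809.33

January 1 – January 31, 2019: 1 month at 3.6% → €118000 × 3.6% × 1/12 = €354.0000
February 1 – July 31, 2019: 6 months at 0.8% → €118000 × 0.8% × 6/12 = €472.0000
August 1 – December 31, 2019: 5 months at 2% → €118000 × 2% × 5/12 = €983.3333
Total = €1809.3333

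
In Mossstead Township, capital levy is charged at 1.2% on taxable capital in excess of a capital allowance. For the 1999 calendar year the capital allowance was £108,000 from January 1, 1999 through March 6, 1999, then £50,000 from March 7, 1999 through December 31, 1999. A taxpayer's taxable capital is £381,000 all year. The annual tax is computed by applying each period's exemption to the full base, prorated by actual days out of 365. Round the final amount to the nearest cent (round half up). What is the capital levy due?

January 1 – March 6, 1999: 65 days, exemption £108,000 → (£381,000 − £108,000) × 1.2% × 65/365 = £583.3973
March 7 – December 31, 1999: 300 days, exemption £50,000 → (£381,000 − £50,000) × 1.2% × 300/365 = £3,264.6575
Total = £3,848.0548

£3,848.05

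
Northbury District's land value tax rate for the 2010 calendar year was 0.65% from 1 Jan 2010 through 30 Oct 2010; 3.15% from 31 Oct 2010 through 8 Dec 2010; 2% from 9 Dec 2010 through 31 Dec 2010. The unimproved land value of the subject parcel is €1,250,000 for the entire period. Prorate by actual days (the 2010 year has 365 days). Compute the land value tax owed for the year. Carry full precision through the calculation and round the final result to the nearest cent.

€12,527.40

1 Jan – 30 Oct 2010: 303 days at 0.65% → €1,250,000 × 0.65% × 303/365 = €6,744.8630
31 Oct – 8 Dec 2010: 39 days at 3.15% → €1,250,000 × 3.15% × 39/365 = €4,207.1918
9 Dec – 31 Dec 2010: 23 days at 2% → €1,250,000 × 2% × 23/365 = €1,575.3425
Total = €12,527.3973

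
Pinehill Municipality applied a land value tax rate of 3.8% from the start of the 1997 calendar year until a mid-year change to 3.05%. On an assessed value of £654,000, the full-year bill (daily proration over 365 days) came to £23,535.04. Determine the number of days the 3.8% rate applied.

267 days

Let d = days at the first rate; then 365 − d days at the second rate.
£654,000 × [3.8%·d + 3.05%·(365−d)] / 365 = £23,535.04
Solving gives d = 267, so the new rate took effect on September 25, 1997.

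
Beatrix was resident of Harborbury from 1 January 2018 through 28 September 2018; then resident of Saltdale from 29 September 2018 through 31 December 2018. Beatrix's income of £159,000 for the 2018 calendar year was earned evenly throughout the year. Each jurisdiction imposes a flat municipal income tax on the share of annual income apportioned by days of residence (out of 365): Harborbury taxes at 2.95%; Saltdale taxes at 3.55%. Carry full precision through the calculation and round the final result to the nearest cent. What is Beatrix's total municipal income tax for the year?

£4,936.19

Harborbury, 1 January – 28 September 2018: 271 days → £159,000 × 2.95% × 271/365 = £3,482.5356
Saltdale, 29 September – 31 December 2018: 94 days → £159,000 × 3.55% × 94/365 = £1,453.6521
Total = £4,936.1877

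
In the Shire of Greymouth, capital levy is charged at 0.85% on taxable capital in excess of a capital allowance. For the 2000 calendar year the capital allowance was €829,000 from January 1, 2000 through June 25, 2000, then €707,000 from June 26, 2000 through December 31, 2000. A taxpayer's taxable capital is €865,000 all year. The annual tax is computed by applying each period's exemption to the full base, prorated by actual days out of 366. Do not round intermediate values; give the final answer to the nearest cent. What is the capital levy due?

January 1 – June 25, 2000: 177 days, exemption €829,000 → (€865,000 − €829,000) × 0.85% × 177/366 = €147.9836
June 26 – December 31, 2000: 189 days, exemption €707,000 → (€865,000 − €707,000) × 0.85% × 189/366 = €693.5164
Total = €841.5000

€841.50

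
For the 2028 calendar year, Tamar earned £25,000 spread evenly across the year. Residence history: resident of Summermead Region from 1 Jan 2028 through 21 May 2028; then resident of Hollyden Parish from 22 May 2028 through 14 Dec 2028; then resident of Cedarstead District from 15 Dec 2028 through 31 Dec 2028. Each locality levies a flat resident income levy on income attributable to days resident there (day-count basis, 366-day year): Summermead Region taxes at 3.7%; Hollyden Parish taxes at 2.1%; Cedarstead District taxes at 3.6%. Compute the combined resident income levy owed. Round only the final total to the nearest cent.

Summermead Region, 1 Jan – 21 May 2028: 142 days → £25,000 × 3.7% × 142/366 = £358.8798
Hollyden Parish, 22 May – 14 Dec 2028: 207 days → £25,000 × 2.1% × 207/366 = £296.9262
Cedarstead District, 15 Dec – 31 Dec 2028: 17 days → £25,000 × 3.6% × 17/366 = £41.8033
Total = £697.6093

£697.61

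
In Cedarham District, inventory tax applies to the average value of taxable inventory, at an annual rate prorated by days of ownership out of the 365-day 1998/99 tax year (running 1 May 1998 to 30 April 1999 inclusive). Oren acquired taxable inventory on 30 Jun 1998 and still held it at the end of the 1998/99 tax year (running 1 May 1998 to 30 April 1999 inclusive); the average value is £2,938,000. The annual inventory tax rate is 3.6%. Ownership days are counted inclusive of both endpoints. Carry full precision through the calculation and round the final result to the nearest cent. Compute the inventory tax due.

£88,381.48

Days held (30 Jun 1998 – 30 Apr 1999): 305 out of 365
Tax = £2,938,000 × 3.6% × 305/365 = £88,381.4795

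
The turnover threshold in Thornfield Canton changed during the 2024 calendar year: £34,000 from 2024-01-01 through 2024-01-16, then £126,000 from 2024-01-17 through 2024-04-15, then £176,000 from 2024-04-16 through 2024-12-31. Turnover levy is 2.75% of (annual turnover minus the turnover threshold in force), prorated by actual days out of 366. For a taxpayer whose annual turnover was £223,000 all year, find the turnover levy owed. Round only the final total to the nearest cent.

2024-01-01 to 2024-01-16: 16 days, exemption £34,000 → (£223,000 − £34,000) × 2.75% × 16/366 = £227.2131
2024-01-17 to 2024-04-15: 90 days, exemption £126,000 → (£223,000 − £126,000) × 2.75% × 90/366 = £655.9426
2024-04-16 to 2024-12-31: 260 days, exemption £176,000 → (£223,000 − £176,000) × 2.75% × 260/366 = £918.1694
Total = £1,801.3251

£1,801.33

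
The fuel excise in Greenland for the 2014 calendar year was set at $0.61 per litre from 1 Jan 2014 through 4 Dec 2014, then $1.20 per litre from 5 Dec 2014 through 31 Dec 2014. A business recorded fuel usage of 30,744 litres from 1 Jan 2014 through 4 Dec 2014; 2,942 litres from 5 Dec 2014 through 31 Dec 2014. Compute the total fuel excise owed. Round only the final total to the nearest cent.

$22284.24

1 Jan – 4 Dec 2014: 30,744 litres at $0.61/litre → $18753.84
5 Dec – 31 Dec 2014: 2,942 litres at $1.20/litre → $3530.40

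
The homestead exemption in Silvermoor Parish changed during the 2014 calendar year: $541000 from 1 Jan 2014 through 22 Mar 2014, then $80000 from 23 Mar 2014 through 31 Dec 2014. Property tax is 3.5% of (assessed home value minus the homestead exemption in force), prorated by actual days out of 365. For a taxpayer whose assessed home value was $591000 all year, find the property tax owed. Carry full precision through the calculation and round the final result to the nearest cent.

$14304.36

1 Jan – 22 Mar 2014: 81 days, exemption $541000 → ($591000 − $541000) × 3.5% × 81/365 = $388.3562
23 Mar – 31 Dec 2014: 284 days, exemption $80000 → ($591000 − $80000) × 3.5% × 284/365 = $13916.0000
Total = $14304.3562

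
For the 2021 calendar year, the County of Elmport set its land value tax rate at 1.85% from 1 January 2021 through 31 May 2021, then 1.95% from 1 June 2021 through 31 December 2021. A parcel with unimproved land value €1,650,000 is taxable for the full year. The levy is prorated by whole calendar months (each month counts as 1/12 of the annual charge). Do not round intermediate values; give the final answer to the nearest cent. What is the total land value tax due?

€31,487.50

1 January – 31 May 2021: 5 months at 1.85% → €1,650,000 × 1.85% × 5/12 = €12,718.7500
1 June – 31 December 2021: 7 months at 1.95% → €1,650,000 × 1.95% × 7/12 = €18,768.7500
Total = €31,487.5000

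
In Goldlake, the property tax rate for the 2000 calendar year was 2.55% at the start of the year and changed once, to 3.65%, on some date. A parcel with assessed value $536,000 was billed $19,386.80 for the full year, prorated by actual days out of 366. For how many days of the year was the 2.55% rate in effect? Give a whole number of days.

Let d = days at the first rate; then 366 − d days at the second rate.
$536,000 × [2.55%·d + 3.65%·(366−d)] / 366 = $19,386.80
Solving gives d = 11, so the new rate took effect on 12 Jan 2000.

11 days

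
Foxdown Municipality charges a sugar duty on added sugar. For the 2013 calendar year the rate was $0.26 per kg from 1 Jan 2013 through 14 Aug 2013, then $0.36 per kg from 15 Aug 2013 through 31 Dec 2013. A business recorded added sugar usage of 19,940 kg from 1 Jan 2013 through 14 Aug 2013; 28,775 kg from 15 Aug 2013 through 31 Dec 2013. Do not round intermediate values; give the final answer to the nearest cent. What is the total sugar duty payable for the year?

1 Jan – 14 Aug 2013: 19,940 kg at $0.26/kg → $5184.40
15 Aug – 31 Dec 2013: 28,775 kg at $0.36/kg → $10359.00

$15543.40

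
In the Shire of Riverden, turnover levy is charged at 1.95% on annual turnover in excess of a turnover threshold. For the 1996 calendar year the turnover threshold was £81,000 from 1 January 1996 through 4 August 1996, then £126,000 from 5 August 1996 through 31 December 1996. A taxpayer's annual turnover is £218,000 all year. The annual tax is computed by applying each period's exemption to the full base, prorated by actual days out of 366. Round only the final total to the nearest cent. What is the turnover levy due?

£2,314.27

1 January – 4 August 1996: 217 days, exemption £81,000 → (£218,000 − £81,000) × 1.95% × 217/366 = £1,583.9221
5 August – 31 December 1996: 149 days, exemption £126,000 → (£218,000 − £126,000) × 1.95% × 149/366 = £730.3443
Total = £2,314.2664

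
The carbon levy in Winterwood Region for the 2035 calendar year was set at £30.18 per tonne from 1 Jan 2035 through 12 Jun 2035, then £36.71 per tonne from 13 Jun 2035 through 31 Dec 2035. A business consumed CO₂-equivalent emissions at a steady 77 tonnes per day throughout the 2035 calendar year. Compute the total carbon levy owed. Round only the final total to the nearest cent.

£949,776.52

1 Jan – 12 Jun 2035: 163 days × 77 tonnes/day = 12,551 tonnes at £30.18/tonne → £378,789.18
13 Jun – 31 Dec 2035: 202 days × 77 tonnes/day = 15,554 tonnes at £36.71/tonne → £570,987.34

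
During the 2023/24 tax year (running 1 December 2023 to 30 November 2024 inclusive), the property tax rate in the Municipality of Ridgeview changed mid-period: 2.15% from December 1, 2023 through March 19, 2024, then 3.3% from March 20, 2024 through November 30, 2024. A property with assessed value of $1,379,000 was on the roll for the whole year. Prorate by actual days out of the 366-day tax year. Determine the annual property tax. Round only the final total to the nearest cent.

December 1, 2023 – March 19, 2024: 110 days at 2.15% → $1,379,000 × 2.15% × 110/366 = $8,910.7514
March 20 – November 30, 2024: 256 days at 3.3% → $1,379,000 × 3.3% × 256/366 = $31,830.0328
Total = $40,740.7842

$40,740.78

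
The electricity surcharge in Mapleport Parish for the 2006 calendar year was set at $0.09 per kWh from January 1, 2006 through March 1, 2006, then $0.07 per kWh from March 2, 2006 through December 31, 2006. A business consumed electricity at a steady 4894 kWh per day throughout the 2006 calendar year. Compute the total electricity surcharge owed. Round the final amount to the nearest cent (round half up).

$130,914.50

January 1 – March 1, 2006: 60 days × 4894 kWh/day = 293,640 kWh at $0.09/kWh → $26,427.60
March 2 – December 31, 2006: 305 days × 4894 kWh/day = 1,492,670 kWh at $0.07/kWh → $104,486.90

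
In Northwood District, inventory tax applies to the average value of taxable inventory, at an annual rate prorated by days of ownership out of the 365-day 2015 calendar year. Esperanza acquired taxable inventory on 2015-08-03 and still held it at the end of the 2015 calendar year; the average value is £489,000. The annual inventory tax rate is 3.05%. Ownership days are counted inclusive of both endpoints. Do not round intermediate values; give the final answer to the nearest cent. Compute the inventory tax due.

£6,170.11

Days held (2015-08-03 to 2015-12-31): 151 out of 365
Tax = £489,000 × 3.05% × 151/365 = £6,170.1082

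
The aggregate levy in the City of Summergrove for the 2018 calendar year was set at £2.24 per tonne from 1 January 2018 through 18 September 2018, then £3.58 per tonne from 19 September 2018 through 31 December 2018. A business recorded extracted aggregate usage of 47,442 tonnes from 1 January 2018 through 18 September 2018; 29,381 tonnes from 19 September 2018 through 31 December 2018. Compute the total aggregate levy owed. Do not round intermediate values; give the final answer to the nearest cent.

1 January – 18 September 2018: 47,442 tonnes at £2.24/tonne → £106,270.08
19 September – 31 December 2018: 29,381 tonnes at £3.58/tonne → £105,183.98

£211,454.06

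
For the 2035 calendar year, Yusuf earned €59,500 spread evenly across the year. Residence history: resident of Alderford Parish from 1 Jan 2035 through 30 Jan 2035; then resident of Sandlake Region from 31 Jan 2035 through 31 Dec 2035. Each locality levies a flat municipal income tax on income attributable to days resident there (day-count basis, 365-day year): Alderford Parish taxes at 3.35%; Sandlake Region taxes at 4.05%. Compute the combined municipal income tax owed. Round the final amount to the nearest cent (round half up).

Alderford Parish, 1 Jan – 30 Jan 2035: 30 days → €59,500 × 3.35% × 30/365 = €163.8288
Sandlake Region, 31 Jan – 31 Dec 2035: 335 days → €59,500 × 4.05% × 335/365 = €2,211.6884
Total = €2,375.5171

€2,375.52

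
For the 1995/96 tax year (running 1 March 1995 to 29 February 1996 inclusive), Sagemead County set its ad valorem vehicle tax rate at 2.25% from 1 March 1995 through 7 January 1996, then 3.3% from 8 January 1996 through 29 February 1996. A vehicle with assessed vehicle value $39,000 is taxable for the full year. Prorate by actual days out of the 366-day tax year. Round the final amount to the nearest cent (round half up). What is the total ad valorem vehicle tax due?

1 March 1995 – 7 January 1996: 313 days at 2.25% → $39,000 × 2.25% × 313/366 = $750.4303
8 January – 29 February 1996: 53 days at 3.3% → $39,000 × 3.3% × 53/366 = $186.3689
Total = $936.7992

$936.80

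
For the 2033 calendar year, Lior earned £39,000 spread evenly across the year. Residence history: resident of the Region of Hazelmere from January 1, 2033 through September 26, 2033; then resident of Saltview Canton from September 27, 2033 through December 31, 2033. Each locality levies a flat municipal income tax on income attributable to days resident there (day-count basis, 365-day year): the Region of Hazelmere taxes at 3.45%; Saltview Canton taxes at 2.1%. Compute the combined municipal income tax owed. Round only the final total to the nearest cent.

£1,207.02

The Region of Hazelmere, January 1 – September 26, 2033: 269 days → £39,000 × 3.45% × 269/365 = £991.6151
Saltview Canton, September 27 – December 31, 2033: 96 days → £39,000 × 2.1% × 96/365 = £215.4082
Total = £1,207.0233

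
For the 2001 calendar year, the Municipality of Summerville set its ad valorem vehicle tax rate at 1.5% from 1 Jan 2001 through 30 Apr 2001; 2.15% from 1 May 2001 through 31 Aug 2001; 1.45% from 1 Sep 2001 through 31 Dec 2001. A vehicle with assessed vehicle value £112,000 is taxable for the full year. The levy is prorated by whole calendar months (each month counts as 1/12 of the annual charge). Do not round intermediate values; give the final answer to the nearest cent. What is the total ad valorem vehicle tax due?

1 Jan – 30 Apr 2001: 4 months at 1.5% → £112,000 × 1.5% × 4/12 = £560.0000
1 May – 31 Aug 2001: 4 months at 2.15% → £112,000 × 2.15% × 4/12 = £802.6667
1 Sep – 31 Dec 2001: 4 months at 1.45% → £112,000 × 1.45% × 4/12 = £541.3333
Total = £1,904.0000

£1,904.00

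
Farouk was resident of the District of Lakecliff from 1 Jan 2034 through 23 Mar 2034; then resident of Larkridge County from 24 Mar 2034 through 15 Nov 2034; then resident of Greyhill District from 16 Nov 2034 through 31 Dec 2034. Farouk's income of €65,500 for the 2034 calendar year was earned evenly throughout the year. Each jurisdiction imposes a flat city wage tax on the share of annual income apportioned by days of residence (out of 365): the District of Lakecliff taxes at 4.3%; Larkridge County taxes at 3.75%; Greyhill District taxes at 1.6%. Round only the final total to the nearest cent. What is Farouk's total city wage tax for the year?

The District of Lakecliff, 1 Jan – 23 Mar 2034: 82 days → €65,500 × 4.3% × 82/365 = €632.7479
Larkridge County, 24 Mar – 15 Nov 2034: 237 days → €65,500 × 3.75% × 237/365 = €1,594.8801
Greyhill District, 16 Nov – 31 Dec 2034: 46 days → €65,500 × 1.6% × 46/365 = €132.0767
Total = €2,359.7048

€2,359.70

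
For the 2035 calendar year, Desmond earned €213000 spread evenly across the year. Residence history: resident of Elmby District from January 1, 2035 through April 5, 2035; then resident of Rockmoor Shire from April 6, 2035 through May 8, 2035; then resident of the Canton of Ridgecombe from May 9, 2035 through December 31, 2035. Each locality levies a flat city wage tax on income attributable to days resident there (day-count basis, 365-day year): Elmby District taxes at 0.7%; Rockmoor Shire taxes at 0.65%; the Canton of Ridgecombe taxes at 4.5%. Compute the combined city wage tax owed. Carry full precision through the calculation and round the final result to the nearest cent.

Elmby District, January 1 – April 5, 2035: 95 days → €213000 × 0.7% × 95/365 = €388.0685
Rockmoor Shire, April 6 – May 8, 2035: 33 days → €213000 × 0.65% × 33/365 = €125.1740
The Canton of Ridgecombe, May 9 – December 31, 2035: 237 days → €213000 × 4.5% × 237/365 = €6223.6849
Total = €6736.9274

€6736.93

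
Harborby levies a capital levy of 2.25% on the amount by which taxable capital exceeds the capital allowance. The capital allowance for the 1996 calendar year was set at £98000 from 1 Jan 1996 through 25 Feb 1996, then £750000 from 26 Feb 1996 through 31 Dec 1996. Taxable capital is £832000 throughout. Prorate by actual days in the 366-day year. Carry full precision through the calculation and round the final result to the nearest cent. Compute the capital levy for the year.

£4089.59

1 Jan – 25 Feb 1996: 56 days, exemption £98000 → (£832000 − £98000) × 2.25% × 56/366 = £2526.8852
26 Feb – 31 Dec 1996: 310 days, exemption £750000 → (£832000 − £750000) × 2.25% × 310/366 = £1562.7049
Total = £4089.5902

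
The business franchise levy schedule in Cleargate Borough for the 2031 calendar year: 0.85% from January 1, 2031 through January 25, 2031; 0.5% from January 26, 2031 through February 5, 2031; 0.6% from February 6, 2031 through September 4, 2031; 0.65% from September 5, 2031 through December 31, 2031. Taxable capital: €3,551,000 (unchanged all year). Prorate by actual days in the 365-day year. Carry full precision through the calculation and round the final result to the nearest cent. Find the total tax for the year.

January 1 – January 25, 2031: 25 days at 0.85% → €3,551,000 × 0.85% × 25/365 = €2,067.3630
January 26 – February 5, 2031: 11 days at 0.5% → €3,551,000 × 0.5% × 11/365 = €535.0822
February 6 – September 4, 2031: 211 days at 0.6% → €3,551,000 × 0.6% × 211/365 = €12,316.6192
September 5 – December 31, 2031: 118 days at 0.65% → €3,551,000 × 0.65% × 118/365 = €7,461.9644
Total = €22,381.0288

€22,381.03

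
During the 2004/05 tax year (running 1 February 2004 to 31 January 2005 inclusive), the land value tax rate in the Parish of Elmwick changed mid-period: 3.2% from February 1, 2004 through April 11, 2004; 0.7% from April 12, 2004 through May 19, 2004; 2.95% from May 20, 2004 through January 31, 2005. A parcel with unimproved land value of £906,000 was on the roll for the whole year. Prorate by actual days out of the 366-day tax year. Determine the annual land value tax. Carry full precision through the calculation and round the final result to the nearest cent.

£25,049.91

February 1 – April 11, 2004: 71 days at 3.2% → £906,000 × 3.2% × 71/366 = £5,624.1311
April 12 – May 19, 2004: 38 days at 0.7% → £906,000 × 0.7% × 38/366 = £658.4590
May 20, 2004 – January 31, 2005: 257 days at 2.95% → £906,000 × 2.95% × 257/366 = £18,767.3197
Total = £25,049.9098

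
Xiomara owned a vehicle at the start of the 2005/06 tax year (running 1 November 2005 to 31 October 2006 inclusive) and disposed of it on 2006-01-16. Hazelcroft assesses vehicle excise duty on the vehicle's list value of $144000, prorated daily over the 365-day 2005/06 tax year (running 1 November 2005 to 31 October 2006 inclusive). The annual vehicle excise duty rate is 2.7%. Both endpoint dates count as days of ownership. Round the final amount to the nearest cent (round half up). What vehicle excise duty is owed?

Days held (2005-11-01 to 2006-01-16): 77 out of 365
Tax = $144000 × 2.7% × 77/365 = $820.2082

$820.21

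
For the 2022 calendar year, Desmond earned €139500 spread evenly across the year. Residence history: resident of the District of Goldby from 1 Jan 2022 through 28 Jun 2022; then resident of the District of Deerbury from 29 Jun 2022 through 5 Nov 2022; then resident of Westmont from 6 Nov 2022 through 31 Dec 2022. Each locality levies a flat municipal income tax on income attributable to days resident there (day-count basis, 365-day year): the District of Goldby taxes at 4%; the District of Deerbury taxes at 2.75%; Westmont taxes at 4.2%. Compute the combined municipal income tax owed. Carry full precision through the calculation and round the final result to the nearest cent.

€5001.74

The District of Goldby, 1 Jan – 28 Jun 2022: 179 days → €139500 × 4% × 179/365 = €2736.4932
The District of Deerbury, 29 Jun – 5 Nov 2022: 130 days → €139500 × 2.75% × 130/365 = €1366.3356
Westmont, 6 Nov – 31 Dec 2022: 56 days → €139500 × 4.2% × 56/365 = €898.9151
Total = €5001.7438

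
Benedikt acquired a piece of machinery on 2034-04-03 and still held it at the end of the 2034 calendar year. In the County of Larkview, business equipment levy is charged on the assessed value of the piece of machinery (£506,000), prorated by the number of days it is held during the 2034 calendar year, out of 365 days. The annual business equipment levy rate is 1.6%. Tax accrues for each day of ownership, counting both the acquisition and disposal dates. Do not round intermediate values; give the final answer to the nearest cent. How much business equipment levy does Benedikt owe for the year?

Days held (2034-04-03 to 2034-12-31): 273 out of 365
Tax = £506,000 × 1.6% × 273/365 = £6,055.3644

£6,055.36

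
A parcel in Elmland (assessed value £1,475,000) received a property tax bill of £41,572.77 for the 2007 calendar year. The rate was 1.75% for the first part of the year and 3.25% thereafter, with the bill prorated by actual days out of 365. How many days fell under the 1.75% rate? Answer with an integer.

105 days

Let d = days at the first rate; then 365 − d days at the second rate.
£1,475,000 × [1.75%·d + 3.25%·(365−d)] / 365 = £41,572.77
Solving gives d = 105, so the new rate took effect on 16 Apr 2007.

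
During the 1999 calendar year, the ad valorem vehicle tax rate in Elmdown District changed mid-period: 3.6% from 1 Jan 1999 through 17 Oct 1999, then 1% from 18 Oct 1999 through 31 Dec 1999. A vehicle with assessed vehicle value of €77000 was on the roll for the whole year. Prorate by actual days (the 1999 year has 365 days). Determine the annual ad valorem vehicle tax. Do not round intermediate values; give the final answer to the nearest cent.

1 Jan – 17 Oct 1999: 290 days at 3.6% → €77000 × 3.6% × 290/365 = €2202.4110
18 Oct – 31 Dec 1999: 75 days at 1% → €77000 × 1% × 75/365 = €158.2192
Total = €2360.6301

€2360.63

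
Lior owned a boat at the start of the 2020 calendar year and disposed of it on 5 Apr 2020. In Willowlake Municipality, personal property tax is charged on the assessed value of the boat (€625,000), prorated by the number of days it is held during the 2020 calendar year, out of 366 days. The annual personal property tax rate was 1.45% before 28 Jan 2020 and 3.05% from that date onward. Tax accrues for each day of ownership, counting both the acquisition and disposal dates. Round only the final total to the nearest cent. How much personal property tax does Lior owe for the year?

1 Jan – 27 Jan 2020: 27 days at 1.45% → €625,000 × 1.45% × 27/366 = €668.5451
28 Jan – 5 Apr 2020: 69 days at 3.05% → €625,000 × 3.05% × 69/366 = €3,593.7500
Total = €4,262.2951

€4,262.30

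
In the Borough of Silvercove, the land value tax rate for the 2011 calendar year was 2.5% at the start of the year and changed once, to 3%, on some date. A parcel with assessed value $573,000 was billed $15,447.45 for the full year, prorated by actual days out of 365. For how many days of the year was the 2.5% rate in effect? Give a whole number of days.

222 days

Let d = days at the first rate; then 365 − d days at the second rate.
$573,000 × [2.5%·d + 3%·(365−d)] / 365 = $15,447.45
Solving gives d = 222, so the new rate took effect on 11 August 2011.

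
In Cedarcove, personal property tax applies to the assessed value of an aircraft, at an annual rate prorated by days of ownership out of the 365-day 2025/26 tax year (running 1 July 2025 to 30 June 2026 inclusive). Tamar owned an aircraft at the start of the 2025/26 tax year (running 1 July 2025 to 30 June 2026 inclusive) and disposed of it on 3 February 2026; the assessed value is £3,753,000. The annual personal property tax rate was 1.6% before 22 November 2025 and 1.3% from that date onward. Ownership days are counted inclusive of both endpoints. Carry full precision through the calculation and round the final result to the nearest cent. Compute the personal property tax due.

1 July – 21 November 2025: 144 days at 1.6% → £3,753,000 × 1.6% × 144/365 = £23,690.1699
22 November 2025 – 3 February 2026: 74 days at 1.3% → £3,753,000 × 1.3% × 74/365 = £9,891.4685
Total = £33,581.6384

£33,581.64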